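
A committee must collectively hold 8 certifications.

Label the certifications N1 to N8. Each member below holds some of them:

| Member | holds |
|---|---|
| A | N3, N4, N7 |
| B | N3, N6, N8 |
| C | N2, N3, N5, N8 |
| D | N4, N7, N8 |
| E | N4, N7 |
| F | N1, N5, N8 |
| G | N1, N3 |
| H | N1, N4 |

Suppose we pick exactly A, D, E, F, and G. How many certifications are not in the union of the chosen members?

Union of A, D, E, F, G = {N1, N3, N4, N5, N7, N8}.
Not covered: N2, N6 — 2 certifications.

2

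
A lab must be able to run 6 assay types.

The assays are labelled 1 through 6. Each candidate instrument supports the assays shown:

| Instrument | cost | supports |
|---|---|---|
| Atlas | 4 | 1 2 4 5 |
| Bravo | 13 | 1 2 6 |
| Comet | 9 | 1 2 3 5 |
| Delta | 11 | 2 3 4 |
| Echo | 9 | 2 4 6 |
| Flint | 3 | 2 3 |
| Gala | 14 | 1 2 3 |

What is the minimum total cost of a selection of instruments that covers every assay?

Atlas, Echo, Flint together cover every assay (Atlas ∪ Echo ∪ Flint = {1, 2, 3, 4, 5, 6}); total cost 4 + 9 + 3 = 16.
No covering selection has total cost below 16.

16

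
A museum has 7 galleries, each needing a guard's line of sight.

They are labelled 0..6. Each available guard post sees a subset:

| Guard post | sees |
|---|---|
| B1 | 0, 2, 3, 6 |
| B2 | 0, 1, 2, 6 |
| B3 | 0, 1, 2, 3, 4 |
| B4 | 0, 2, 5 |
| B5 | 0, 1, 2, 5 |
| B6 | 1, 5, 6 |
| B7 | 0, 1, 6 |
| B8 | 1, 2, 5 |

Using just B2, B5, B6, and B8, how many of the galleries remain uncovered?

2

Union of B2, B5, B6, B8 = {0, 1, 2, 5, 6}.
Not covered: 3, 4 — 2 galleries.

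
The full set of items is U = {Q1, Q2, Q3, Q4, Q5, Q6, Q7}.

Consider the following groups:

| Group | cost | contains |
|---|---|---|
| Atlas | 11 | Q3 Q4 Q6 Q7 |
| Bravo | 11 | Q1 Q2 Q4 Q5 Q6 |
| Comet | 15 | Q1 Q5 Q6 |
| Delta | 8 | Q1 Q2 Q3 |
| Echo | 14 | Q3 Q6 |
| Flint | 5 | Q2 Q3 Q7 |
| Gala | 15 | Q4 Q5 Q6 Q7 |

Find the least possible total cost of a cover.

Bravo, Flint together cover every item (Bravo ∪ Flint = {Q1, Q2, Q3, Q4, Q5, Q6, Q7}); total cost 11 + 5 = 16.
No covering selection has total cost below 16.

16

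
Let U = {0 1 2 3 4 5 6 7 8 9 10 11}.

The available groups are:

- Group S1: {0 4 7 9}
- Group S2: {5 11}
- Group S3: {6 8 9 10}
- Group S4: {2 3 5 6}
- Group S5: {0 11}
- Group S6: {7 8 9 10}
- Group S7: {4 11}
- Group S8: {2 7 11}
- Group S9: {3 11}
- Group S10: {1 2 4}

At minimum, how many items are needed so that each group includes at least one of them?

Take H = {2, 9, 11}. Each listed group contains at least one of these, so H is a hitting set of size 3.
The groups S3, S9, S10 are pairwise disjoint, so any hitting set needs a separate item for each — at least 3. Hence 3 is optimal.

3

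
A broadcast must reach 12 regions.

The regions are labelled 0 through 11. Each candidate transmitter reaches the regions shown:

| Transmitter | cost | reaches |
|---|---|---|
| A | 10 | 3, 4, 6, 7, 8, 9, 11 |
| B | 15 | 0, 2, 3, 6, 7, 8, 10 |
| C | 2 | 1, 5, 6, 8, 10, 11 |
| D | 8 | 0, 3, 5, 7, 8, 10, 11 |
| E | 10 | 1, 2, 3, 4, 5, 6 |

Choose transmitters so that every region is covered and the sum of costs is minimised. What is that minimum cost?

A, B, C together cover every region (A ∪ B ∪ C = {0, 1, 2, 3, 4, 5, 6, 7, 8, 9, 10, 11}); total cost 10 + 15 + 2 = 27.
No covering selection has total cost below 27.

27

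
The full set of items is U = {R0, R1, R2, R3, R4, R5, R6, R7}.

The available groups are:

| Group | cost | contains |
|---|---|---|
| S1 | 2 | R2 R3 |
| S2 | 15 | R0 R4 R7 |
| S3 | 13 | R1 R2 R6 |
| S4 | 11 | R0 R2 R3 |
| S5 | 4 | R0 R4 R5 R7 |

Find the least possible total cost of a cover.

19

S1, S3, S5 together cover every item (S1 ∪ S3 ∪ S5 = {R0, R1, R2, R3, R4, R5, R6, R7}); total cost 2 + 13 + 4 = 19.
No covering selection has total cost below 19.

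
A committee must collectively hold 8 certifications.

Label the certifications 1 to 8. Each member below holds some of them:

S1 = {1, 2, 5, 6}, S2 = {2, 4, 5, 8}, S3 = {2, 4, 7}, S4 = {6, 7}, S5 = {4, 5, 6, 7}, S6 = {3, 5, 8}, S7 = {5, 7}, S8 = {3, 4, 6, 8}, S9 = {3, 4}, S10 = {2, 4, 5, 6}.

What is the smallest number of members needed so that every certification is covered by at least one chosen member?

3

Take {S1, S5, S6}. Their union is {1, 2, 3, 4, 5, 6, 7, 8}, which is all 8 certifications.
Only S1 contains 1, so S1 is forced; the remaining 4 certifications need at least 2 more members (each remaining member adds at most 3) — so at least 3 members are needed, and 3 is optimal.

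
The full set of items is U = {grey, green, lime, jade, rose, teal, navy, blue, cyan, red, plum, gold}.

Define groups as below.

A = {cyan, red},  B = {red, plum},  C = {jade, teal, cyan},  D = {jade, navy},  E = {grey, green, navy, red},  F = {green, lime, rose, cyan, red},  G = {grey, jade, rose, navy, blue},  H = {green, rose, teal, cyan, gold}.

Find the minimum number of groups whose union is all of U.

4

B and F and G and H together: B ∪ F ∪ G ∪ H = {grey, green, lime, jade, rose, teal, navy, blue, cyan, red, plum, gold} — every item is covered.
No 3 of the 8 groups cover everything (all 56 combinations miss at least one item), so 4 is optimal.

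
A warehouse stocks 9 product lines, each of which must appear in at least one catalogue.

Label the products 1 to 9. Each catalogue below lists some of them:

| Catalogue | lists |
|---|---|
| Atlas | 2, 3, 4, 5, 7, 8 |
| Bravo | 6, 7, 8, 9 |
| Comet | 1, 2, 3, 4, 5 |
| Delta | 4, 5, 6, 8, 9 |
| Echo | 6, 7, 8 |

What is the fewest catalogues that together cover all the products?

Take {Bravo, Comet}. Their union is {1, 2, 3, 4, 5, 6, 7, 8, 9}, which is all 9 products.
No single catalogue has all 9 products (the largest, Atlas, has 6), so 2 is optimal.

2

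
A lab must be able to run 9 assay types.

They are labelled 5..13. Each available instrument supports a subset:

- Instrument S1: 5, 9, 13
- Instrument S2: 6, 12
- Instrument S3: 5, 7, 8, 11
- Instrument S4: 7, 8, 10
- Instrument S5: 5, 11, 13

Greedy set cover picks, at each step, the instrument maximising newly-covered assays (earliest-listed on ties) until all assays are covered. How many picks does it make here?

4

Greedy: pick S3 (covers 4 new) → pick S1 (covers 2 new) → pick S2 (covers 2 new) → pick S4 (covers 1 new). Total picks: 4.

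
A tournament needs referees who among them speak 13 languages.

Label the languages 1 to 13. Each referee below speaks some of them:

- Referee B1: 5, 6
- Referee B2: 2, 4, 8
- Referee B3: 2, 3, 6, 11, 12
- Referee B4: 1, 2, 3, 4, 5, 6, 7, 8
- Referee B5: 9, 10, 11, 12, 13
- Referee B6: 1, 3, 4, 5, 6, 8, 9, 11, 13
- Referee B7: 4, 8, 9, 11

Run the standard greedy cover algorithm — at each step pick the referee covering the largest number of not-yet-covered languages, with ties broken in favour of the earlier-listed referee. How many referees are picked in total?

4

Greedy: pick B6 (covers 9 new) → pick B3 (covers 2 new) → pick B4 (covers 1 new) → pick B5 (covers 1 new). Total picks: 4.
(The true minimum cover uses only 2 referees, so greedy is not optimal here.)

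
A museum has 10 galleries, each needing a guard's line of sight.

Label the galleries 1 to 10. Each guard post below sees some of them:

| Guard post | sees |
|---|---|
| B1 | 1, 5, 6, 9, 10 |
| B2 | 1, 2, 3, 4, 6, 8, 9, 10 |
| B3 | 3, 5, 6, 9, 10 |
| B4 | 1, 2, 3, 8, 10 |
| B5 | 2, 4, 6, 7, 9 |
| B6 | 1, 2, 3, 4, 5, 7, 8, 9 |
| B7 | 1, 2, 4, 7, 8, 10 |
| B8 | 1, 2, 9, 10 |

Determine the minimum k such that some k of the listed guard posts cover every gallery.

2

B2 and B6 together: B2 ∪ B6 = {1, 2, 3, 4, 5, 6, 7, 8, 9, 10} — every gallery is covered.
No single guard post has all 10 galleries (the largest, B2, has 8), so 2 is optimal.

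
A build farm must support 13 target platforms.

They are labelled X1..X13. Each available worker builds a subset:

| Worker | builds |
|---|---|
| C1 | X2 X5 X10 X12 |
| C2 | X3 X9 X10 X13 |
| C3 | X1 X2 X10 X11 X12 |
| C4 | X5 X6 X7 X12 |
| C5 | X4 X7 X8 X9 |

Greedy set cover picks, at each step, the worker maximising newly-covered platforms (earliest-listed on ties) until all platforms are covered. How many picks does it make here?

4

Greedy: pick C3 (covers 5 new) → pick C5 (covers 4 new) → pick C2 (covers 2 new) → pick C4 (covers 2 new). Total picks: 4.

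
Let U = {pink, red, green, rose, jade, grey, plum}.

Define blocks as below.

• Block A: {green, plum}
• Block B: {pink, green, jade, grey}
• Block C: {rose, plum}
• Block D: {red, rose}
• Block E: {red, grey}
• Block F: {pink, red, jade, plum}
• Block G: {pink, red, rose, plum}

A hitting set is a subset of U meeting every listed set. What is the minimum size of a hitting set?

The 3 elements {red, green, rose} hit every block.
No choice of 2 elements meets every block, so 3 is the minimum.

3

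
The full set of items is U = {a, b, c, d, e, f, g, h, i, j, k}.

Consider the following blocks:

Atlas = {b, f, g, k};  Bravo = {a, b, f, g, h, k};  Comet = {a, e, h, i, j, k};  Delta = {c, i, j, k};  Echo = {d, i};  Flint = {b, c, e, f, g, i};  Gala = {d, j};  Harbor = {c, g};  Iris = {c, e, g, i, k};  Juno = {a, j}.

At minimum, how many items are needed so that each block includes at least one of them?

T = {g, i, j} meets every block (each contains at least one member of T), and |T| = 3.
The blocks Echo, Harbor, Juno are pairwise disjoint, so any hitting set needs a separate item for each — at least 3. Hence 3 is optimal.

3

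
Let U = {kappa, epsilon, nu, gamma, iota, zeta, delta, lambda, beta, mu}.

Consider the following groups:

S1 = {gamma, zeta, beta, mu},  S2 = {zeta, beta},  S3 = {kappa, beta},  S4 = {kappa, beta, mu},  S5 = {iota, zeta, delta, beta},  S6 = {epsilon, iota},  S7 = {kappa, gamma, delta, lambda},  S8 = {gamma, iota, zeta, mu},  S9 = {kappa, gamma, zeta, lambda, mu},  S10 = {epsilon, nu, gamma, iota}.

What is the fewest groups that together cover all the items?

3

S1 and S7 and S10 together: S1 ∪ S7 ∪ S10 = {kappa, epsilon, nu, gamma, iota, zeta, delta, lambda, beta, mu} — every item is covered.
Only S10 contains nu, so S10 is forced; the remaining 6 items need at least 2 more groups (each remaining group adds at most 4) — so at least 3 groups are needed, and 3 is optimal.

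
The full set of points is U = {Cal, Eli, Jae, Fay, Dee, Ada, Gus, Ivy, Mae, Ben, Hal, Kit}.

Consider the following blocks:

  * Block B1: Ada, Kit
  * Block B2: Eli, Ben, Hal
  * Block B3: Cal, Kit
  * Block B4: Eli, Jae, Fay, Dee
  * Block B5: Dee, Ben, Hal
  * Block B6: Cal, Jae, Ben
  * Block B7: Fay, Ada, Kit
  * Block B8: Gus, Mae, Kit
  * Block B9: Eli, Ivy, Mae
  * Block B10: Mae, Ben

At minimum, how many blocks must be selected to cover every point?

B5 and B6 and B7 and B8 and B9 together: B5 ∪ B6 ∪ B7 ∪ B8 ∪ B9 = {Cal, Eli, Jae, Fay, Dee, Ada, Gus, Ivy, Mae, Ben, Hal, Kit} — every point is covered.
No 4 of the 10 blocks cover everything (all 210 combinations miss at least one point), so 5 is optimal.

5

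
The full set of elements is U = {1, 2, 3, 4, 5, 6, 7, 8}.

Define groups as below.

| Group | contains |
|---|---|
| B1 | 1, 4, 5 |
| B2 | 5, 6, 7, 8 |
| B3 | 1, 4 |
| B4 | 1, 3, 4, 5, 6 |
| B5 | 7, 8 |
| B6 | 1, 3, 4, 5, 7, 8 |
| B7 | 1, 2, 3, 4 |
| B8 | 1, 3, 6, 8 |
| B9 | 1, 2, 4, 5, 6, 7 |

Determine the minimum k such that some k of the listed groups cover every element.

B6 and B9 cover everything between them: the union {1, 2, 3, 4, 5, 6, 7, 8} is all of U.
No single group has all 8 elements (the largest, B6, has 6), so 2 is optimal.

2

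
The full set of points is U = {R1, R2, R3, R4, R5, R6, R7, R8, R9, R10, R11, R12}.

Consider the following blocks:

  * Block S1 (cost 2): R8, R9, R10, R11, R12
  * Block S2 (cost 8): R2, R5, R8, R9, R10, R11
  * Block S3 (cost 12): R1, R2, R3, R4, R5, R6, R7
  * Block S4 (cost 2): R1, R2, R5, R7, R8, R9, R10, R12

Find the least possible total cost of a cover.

S1, S3 together cover every point (S1 ∪ S3 = {R1, R2, R3, R4, R5, R6, R7, R8, R9, R10, R11, R12}); total cost 2 + 12 = 14.
The greedy pick S4, S1, S3 costs 16; no covering selection beats 14.

14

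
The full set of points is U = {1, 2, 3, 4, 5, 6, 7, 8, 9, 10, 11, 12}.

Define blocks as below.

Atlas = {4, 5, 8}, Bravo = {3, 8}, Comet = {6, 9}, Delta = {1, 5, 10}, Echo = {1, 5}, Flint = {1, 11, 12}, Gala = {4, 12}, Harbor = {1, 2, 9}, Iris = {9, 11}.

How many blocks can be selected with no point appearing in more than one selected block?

4

Bravo, Comet, Echo, Gala are pairwise disjoint (Bravo={3,8}; Comet={6,9}; Echo={1,5}; Gala={4,12}).
Every remaining block overlaps one of these, and no 5 of the listed blocks are pairwise disjoint, so 4 is the maximum.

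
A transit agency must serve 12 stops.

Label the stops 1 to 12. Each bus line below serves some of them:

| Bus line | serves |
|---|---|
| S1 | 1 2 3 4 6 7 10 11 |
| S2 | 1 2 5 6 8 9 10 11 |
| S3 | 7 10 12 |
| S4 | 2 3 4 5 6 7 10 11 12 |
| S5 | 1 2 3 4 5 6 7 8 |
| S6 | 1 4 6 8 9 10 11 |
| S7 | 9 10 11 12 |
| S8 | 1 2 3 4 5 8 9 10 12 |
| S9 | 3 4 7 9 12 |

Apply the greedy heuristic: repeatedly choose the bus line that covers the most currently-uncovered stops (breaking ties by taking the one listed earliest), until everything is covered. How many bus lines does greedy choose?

2

Greedy: pick S4 (covers 9 new) → pick S2 (covers 3 new). Total picks: 2.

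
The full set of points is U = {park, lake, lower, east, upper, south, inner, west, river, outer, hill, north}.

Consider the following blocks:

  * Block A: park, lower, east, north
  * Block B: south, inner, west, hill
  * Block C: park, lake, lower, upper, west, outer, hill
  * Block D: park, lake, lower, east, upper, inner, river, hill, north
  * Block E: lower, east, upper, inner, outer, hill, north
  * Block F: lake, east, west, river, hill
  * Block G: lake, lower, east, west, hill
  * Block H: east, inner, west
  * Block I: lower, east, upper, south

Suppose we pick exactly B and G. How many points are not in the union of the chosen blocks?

5

Union of B, G = {lake, lower, east, south, inner, west, hill}.
Not covered: park, upper, river, outer, north — 5 points.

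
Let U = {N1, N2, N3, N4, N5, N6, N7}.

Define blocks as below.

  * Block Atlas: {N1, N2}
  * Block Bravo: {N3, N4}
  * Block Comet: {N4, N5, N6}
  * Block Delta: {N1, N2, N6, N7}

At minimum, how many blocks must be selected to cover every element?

Take {Bravo, Comet, Delta}. Their union is {N1, N2, N3, N4, N5, N6, N7}, which is all 7 elements.
Only Bravo contains N3, so Bravo is forced; the remaining 5 elements need at least 2 more blocks (each remaining block adds at most 4) — so at least 3 blocks are needed, and 3 is optimal.

3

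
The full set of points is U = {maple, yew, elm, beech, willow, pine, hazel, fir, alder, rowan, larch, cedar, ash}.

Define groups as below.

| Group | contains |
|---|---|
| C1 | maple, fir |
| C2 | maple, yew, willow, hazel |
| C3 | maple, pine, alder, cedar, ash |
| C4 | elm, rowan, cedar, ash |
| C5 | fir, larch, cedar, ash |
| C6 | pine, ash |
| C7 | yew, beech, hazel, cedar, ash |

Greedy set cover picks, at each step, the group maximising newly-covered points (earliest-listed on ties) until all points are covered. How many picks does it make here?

Greedy: pick C3 (covers 5 new) → pick C2 (covers 3 new) → pick C4 (covers 2 new) → pick C5 (covers 2 new) → pick C7 (covers 1 new). Total picks: 5.

5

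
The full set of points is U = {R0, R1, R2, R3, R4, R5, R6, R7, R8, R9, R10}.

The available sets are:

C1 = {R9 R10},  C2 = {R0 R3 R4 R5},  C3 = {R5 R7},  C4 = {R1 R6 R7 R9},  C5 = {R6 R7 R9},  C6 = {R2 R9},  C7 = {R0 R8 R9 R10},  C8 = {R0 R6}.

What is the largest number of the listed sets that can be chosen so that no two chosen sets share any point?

3

C1, C3, C8 are pairwise disjoint (C1={R9,R10}; C3={R5,R7}; C8={R0,R6}).
Every remaining set overlaps one of these, and no 4 of the listed sets are pairwise disjoint, so 3 is the maximum.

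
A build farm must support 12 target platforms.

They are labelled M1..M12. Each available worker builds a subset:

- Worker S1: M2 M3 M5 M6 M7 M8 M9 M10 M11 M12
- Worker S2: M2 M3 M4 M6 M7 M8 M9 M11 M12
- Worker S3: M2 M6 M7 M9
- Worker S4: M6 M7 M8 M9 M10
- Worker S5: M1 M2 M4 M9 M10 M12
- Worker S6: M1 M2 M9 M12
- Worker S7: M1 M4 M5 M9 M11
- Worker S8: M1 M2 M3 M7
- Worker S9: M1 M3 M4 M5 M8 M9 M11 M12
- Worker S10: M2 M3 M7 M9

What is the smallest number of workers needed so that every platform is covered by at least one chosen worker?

2

Take {S1, S5}. Their union is {M1, M2, M3, M4, M5, M6, M7, M8, M9, M10, M11, M12}, which is all 12 platforms.
No single worker has all 12 platforms (the largest, S1, has 10), so 2 is optimal.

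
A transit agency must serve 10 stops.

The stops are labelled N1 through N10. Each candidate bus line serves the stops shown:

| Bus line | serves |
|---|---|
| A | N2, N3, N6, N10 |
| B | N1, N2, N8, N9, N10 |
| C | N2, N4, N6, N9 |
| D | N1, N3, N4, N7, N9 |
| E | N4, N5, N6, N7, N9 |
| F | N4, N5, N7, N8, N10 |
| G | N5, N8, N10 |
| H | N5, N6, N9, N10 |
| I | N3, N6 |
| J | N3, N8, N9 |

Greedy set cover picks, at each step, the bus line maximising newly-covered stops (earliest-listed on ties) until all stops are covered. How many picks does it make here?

3

Greedy: pick B (covers 5 new) → pick E (covers 4 new) → pick A (covers 1 new). Total picks: 3.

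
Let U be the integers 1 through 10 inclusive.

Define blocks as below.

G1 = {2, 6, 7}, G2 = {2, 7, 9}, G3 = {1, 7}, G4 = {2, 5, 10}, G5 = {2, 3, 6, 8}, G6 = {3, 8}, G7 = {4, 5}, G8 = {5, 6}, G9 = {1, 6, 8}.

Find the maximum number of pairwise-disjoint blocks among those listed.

3

G2, G7, G9 are pairwise disjoint (G2={2,7,9}; G7={4,5}; G9={1,6,8}).
Every remaining block overlaps one of these, and no 4 of the listed blocks are pairwise disjoint, so 3 is the maximum.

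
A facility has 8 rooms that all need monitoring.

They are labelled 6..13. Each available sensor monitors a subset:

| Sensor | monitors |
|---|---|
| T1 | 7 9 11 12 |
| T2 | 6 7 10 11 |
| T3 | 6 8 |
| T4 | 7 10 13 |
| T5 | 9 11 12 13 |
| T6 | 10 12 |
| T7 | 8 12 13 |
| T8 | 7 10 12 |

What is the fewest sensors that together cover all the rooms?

3

Take {T2, T3, T5}. Their union is {6, 7, 8, 9, 10, 11, 12, 13}, which is all 8 rooms.
No 2 of the 8 sensors cover everything (all 28 combinations miss at least one room), so 3 is optimal.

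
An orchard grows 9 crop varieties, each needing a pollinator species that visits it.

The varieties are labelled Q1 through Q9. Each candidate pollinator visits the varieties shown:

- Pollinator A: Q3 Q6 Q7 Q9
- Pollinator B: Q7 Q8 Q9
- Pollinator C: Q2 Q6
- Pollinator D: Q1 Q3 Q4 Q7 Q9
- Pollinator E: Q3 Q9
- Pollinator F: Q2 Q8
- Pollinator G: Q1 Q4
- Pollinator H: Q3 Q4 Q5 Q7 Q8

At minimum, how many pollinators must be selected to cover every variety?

3

Take {C, D, H}. Their union is {Q1, Q2, Q3, Q4, Q5, Q6, Q7, Q8, Q9}, which is all 9 varieties.
Only H contains Q5, so H is forced; the remaining 4 varieties need at least 2 more pollinators (each remaining pollinator adds at most 2) — so at least 3 pollinators are needed, and 3 is optimal.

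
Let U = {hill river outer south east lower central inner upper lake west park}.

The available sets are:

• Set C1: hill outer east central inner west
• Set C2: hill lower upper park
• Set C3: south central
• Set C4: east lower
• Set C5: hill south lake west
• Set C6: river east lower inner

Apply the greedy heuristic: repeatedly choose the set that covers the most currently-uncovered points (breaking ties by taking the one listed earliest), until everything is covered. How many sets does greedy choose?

Greedy: pick C1 (covers 6 new) → pick C2 (covers 3 new) → pick C5 (covers 2 new) → pick C6 (covers 1 new). Total picks: 4.

4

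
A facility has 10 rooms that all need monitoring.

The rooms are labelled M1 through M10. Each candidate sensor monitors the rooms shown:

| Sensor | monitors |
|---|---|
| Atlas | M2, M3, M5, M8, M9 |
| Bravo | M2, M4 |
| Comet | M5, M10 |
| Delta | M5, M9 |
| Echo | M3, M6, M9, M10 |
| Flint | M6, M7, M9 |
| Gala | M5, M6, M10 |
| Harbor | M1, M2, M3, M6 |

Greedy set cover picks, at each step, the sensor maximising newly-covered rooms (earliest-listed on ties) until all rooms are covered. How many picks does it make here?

5

Greedy: pick Atlas (covers 5 new) → pick Echo (covers 2 new) → pick Bravo (covers 1 new) → pick Flint (covers 1 new) → pick Harbor (covers 1 new). Total picks: 5.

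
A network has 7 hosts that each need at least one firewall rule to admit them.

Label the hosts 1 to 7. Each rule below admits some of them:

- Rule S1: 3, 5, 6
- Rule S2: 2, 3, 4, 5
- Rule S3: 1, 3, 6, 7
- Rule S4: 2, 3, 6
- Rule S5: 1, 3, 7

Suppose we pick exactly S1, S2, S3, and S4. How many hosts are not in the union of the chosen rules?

0

Union of S1, S2, S3, S4 = {1, 2, 3, 4, 5, 6, 7} — that's every host, so 0 are uncovered.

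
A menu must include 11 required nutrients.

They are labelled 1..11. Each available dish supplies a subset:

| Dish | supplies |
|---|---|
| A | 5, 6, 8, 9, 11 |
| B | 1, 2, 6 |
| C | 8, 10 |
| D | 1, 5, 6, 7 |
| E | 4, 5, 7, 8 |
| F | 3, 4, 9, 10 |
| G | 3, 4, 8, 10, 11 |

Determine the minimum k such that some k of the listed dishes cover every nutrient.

4

Take {A, B, E, G}. Their union is {1, 2, 3, 4, 5, 6, 7, 8, 9, 10, 11}, which is all 11 nutrients.
No 3 of the 7 dishes cover everything (all 35 combinations miss at least one nutrient), so 4 is optimal.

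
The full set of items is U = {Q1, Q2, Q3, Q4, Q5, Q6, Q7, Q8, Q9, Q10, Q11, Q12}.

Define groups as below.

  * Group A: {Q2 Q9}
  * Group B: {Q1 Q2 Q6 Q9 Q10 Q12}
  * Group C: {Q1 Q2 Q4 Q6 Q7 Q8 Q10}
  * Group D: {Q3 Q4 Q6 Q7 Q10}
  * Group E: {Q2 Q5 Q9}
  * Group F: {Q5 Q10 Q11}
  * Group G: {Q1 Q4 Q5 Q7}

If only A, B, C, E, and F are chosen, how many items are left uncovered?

Union of A, B, C, E, F = {Q1, Q2, Q4, Q5, Q6, Q7, Q8, Q9, Q10, Q11, Q12}.
Not covered: Q3 — 1 item.

1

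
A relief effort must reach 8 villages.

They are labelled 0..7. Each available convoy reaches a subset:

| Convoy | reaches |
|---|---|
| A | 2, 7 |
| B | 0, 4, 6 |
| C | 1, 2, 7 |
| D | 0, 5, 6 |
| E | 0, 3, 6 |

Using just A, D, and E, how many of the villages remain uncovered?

Union of A, D, E = {0, 2, 3, 5, 6, 7}.
Not covered: 1, 4 — 2 villages.

2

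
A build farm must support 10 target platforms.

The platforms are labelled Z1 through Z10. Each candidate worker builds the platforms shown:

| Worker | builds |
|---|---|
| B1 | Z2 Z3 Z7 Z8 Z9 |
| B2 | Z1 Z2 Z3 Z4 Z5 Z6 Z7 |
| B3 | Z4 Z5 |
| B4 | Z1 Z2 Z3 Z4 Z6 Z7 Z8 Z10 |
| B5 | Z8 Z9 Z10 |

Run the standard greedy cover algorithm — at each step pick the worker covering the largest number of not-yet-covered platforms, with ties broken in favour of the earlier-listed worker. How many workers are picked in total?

Greedy: pick B4 (covers 8 new) → pick B1 (covers 1 new) → pick B2 (covers 1 new). Total picks: 3.
(The true minimum cover uses only 2 workers, so greedy is not optimal here.)

3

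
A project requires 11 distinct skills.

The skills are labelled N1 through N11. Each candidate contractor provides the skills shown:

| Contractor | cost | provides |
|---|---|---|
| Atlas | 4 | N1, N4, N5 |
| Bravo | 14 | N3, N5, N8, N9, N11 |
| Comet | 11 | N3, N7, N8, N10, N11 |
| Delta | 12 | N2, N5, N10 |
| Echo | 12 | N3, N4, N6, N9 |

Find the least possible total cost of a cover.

39

Atlas, Comet, Delta, Echo together cover every skill (Atlas ∪ Comet ∪ Delta ∪ Echo = {N1, N2, N3, N4, N5, N6, N7, N8, N9, N10, N11}); total cost 4 + 11 + 12 + 12 = 39.
No covering selection has total cost below 39.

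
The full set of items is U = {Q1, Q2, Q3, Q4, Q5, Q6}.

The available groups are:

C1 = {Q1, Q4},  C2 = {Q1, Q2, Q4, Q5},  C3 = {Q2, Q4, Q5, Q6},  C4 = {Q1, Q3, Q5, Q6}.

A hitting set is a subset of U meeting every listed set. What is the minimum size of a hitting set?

Take H = {Q4, Q5}. Each listed group contains at least one of these, so H is a hitting set of size 2.
No single item lies in every group, so at least 2 are needed and 2 is optimal.

2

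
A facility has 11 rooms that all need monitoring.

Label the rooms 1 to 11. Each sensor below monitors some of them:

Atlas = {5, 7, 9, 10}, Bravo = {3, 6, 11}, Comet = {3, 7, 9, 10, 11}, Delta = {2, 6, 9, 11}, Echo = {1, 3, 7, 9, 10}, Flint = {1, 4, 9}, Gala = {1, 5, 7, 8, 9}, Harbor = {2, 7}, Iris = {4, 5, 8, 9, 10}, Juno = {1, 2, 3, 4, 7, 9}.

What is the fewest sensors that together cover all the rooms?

Take {Delta, Iris, Juno}. Their union is {1, 2, 3, 4, 5, 6, 7, 8, 9, 10, 11}, which is all 11 rooms.
No 2 of the 10 sensors cover everything (all 45 combinations miss at least one room), so 3 is optimal.

3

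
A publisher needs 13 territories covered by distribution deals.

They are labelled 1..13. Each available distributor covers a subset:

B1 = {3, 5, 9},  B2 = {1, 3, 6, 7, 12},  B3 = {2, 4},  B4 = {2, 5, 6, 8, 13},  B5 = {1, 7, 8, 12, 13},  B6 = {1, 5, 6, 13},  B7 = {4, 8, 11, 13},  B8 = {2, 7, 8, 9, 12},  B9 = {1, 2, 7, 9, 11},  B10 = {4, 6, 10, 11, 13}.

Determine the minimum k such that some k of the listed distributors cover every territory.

B1 and B4 and B5 and B10 together: B1 ∪ B4 ∪ B5 ∪ B10 = {1, 2, 3, 4, 5, 6, 7, 8, 9, 10, 11, 12, 13} — every territory is covered.
No 3 of the 10 distributors cover everything (all 120 combinations miss at least one territory), so 4 is optimal.

4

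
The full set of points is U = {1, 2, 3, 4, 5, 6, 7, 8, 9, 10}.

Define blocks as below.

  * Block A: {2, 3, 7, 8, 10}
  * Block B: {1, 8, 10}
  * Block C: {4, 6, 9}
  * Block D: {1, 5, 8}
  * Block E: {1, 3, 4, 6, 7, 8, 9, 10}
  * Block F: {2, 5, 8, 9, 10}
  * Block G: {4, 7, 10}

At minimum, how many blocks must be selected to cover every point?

E and F together: E ∪ F = {1, 2, 3, 4, 5, 6, 7, 8, 9, 10} — every point is covered.
No single block has all 10 points (the largest, E, has 8), so 2 is optimal.

2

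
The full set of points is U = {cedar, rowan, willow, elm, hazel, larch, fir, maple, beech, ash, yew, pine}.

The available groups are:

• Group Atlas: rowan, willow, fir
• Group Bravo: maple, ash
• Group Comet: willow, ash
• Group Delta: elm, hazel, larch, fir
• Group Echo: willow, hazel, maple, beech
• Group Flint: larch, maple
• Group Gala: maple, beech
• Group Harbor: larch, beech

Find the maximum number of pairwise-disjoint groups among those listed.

3

Atlas, Bravo, Harbor are pairwise disjoint (Atlas={rowan,willow,fir}; Bravo={maple,ash}; Harbor={larch,beech}).
Every remaining group overlaps one of these, and no 4 of the listed groups are pairwise disjoint, so 3 is the maximum.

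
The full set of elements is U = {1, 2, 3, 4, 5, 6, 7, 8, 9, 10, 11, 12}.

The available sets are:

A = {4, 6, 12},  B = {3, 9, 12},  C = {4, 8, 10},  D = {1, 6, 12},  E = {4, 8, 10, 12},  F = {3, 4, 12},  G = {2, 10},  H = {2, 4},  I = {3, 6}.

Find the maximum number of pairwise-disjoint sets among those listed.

G, I are pairwise disjoint (G={2,10}; I={3,6}).
Every remaining set overlaps one of these, and no 3 of the listed sets are pairwise disjoint, so 2 is the maximum.

2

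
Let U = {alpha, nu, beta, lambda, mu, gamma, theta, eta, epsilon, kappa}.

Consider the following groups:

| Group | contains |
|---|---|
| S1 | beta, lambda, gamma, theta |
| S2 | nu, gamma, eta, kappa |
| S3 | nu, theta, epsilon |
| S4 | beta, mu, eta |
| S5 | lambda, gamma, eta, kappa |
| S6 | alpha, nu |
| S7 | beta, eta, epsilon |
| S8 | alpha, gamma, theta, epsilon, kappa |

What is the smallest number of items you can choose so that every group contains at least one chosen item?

H = {nu, beta, kappa} meets every group (each contains at least one member of H), and |H| = 3.
No choice of 2 items meets every group, so 3 is the minimum.

3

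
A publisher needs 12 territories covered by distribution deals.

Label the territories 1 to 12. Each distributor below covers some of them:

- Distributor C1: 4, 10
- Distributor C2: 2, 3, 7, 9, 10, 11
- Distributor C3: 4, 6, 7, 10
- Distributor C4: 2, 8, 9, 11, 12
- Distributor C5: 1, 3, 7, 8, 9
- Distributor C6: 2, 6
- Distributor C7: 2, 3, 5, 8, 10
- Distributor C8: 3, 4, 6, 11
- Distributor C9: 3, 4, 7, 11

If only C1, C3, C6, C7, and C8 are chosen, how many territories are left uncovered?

3

Union of C1, C3, C6, C7, C8 = {2, 3, 4, 5, 6, 7, 8, 10, 11}.
Not covered: 1, 9, 12 — 3 territories.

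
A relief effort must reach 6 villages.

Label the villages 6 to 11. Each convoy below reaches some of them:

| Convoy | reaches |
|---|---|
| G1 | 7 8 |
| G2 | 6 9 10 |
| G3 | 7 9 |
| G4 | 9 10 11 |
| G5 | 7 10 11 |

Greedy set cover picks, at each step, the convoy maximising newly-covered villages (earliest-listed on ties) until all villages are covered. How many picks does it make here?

Greedy: pick G2 (covers 3 new) → pick G1 (covers 2 new) → pick G4 (covers 1 new). Total picks: 3.

3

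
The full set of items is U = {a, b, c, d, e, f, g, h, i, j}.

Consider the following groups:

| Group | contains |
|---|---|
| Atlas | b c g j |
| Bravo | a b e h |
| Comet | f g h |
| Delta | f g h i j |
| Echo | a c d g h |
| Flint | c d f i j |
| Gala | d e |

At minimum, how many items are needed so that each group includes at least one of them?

The 3 items {c, d, h} hit every group.
No choice of 2 items meets every group, so 3 is the minimum.

3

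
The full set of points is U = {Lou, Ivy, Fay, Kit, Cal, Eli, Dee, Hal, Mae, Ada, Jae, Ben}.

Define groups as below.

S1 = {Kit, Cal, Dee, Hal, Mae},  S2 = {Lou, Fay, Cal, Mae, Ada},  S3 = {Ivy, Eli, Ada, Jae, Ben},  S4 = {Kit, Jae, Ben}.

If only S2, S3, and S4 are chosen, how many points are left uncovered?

Union of S2, S3, S4 = {Lou, Ivy, Fay, Kit, Cal, Eli, Mae, Ada, Jae, Ben}.
Not covered: Dee, Hal — 2 points.

2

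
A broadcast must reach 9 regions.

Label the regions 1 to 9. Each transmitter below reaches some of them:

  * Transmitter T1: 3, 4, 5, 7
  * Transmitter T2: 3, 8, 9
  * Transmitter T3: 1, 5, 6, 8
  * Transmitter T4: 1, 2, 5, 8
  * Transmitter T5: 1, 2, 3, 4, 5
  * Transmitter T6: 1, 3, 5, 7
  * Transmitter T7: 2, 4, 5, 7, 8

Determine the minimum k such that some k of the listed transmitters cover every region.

3

T2 and T3 and T7 together: T2 ∪ T3 ∪ T7 = {1, 2, 3, 4, 5, 6, 7, 8, 9} — every region is covered.
Only T3 contains 6, so T3 is forced; the remaining 5 regions need at least 2 more transmitters (each remaining transmitter adds at most 3) — so at least 3 transmitters are needed, and 3 is optimal.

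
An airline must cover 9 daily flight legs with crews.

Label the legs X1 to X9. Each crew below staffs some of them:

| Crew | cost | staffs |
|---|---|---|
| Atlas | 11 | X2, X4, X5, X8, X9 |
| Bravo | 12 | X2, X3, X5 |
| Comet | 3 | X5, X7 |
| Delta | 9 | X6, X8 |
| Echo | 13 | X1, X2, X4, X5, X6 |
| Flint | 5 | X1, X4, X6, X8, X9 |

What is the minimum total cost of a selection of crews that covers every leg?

Bravo, Comet, Flint together cover every leg (Bravo ∪ Comet ∪ Flint = {X1, X2, X3, X4, X5, X6, X7, X8, X9}); total cost 12 + 3 + 5 = 20.
No covering selection has total cost below 20.

20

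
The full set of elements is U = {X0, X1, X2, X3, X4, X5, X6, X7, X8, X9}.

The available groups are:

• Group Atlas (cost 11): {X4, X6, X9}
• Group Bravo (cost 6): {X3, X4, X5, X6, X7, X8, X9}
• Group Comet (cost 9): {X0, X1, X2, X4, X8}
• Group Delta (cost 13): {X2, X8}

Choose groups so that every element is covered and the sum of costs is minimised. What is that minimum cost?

15

Bravo, Comet together cover every element (Bravo ∪ Comet = {X0, X1, X2, X3, X4, X5, X6, X7, X8, X9}); total cost 6 + 9 = 15.
No covering selection has total cost below 15.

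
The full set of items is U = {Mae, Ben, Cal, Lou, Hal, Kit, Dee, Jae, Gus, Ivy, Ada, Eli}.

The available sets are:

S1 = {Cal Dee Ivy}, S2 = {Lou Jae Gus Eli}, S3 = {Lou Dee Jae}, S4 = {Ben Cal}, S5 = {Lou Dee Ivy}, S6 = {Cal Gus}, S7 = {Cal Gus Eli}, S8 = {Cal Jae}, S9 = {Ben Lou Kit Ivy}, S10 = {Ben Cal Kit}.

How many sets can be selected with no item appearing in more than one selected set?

2

S7, S9 are pairwise disjoint (S7={Cal,Gus,Eli}; S9={Ben,Lou,Kit,Ivy}).
Every remaining set overlaps one of these, and no 3 of the listed sets are pairwise disjoint, so 2 is the maximum.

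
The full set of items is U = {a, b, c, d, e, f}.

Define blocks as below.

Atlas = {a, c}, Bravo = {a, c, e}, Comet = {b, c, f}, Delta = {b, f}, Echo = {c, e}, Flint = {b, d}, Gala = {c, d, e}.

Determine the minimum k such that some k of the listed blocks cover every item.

Bravo and Delta and Gala together: Bravo ∪ Delta ∪ Gala = {a, b, c, d, e, f} — every item is covered.
No 2 of the 7 blocks cover everything (all 21 combinations miss at least one item), so 3 is optimal.

3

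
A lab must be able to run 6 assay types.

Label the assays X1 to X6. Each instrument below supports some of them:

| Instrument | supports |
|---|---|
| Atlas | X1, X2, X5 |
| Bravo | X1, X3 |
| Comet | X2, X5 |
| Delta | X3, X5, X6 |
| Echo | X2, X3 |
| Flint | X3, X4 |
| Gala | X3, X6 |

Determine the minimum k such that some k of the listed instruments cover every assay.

3

Take {Atlas, Delta, Flint}. Their union is {X1, X2, X3, X4, X5, X6}, which is all 6 assays.
Only Flint contains X4, so Flint is forced; the remaining 4 assays need at least 2 more instruments (each remaining instrument adds at most 3) — so at least 3 instruments are needed, and 3 is optimal.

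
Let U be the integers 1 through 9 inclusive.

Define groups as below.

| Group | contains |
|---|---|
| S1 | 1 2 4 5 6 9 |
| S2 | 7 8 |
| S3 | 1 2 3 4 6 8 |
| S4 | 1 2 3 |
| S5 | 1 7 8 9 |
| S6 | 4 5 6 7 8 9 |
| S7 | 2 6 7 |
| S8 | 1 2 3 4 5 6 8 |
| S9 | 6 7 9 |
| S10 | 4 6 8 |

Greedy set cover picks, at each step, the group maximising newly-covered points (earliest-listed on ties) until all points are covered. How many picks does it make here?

2

Greedy: pick S8 (covers 7 new) → pick S5 (covers 2 new). Total picks: 2.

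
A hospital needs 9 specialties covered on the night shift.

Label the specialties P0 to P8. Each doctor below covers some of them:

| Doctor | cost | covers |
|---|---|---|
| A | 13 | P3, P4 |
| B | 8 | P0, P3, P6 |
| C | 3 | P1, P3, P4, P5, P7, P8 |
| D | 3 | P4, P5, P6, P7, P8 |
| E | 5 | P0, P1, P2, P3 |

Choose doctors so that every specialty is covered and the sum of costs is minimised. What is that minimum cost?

D, E together cover every specialty (D ∪ E = {P0, P1, P2, P3, P4, P5, P6, P7, P8}); total cost 3 + 5 = 8.
The greedy pick C, E, D costs 11; no covering selection beats 8.

8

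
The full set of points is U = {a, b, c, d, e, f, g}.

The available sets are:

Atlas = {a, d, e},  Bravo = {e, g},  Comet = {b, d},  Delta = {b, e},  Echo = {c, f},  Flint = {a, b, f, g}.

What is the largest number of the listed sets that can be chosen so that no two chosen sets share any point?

Bravo, Comet, Echo are pairwise disjoint (Bravo={e,g}; Comet={b,d}; Echo={c,f}).
Every remaining set overlaps one of these, and no 4 of the listed sets are pairwise disjoint, so 3 is the maximum.

3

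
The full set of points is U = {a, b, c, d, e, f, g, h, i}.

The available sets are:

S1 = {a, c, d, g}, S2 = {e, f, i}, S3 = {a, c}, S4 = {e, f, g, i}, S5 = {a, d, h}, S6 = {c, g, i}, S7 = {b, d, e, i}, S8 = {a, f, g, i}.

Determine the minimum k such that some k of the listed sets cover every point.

4

S1 and S4 and S5 and S7 together: S1 ∪ S4 ∪ S5 ∪ S7 = {a, b, c, d, e, f, g, h, i} — every point is covered.
No 3 of the 8 sets cover everything (all 56 combinations miss at least one point), so 4 is optimal.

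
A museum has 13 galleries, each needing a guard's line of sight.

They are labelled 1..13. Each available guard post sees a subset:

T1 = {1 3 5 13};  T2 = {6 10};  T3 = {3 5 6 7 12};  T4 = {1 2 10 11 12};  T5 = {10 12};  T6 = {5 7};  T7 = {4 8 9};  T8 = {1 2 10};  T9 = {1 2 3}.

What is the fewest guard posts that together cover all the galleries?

4

T1 and T3 and T4 and T7 together: T1 ∪ T3 ∪ T4 ∪ T7 = {1, 2, 3, 4, 5, 6, 7, 8, 9, 10, 11, 12, 13} — every gallery is covered.
Only T1 contains 13, so T1 is forced; the remaining 9 galleries need at least 3 more guard posts (each remaining guard post adds at most 4) — so at least 4 guard posts are needed, and 4 is optimal.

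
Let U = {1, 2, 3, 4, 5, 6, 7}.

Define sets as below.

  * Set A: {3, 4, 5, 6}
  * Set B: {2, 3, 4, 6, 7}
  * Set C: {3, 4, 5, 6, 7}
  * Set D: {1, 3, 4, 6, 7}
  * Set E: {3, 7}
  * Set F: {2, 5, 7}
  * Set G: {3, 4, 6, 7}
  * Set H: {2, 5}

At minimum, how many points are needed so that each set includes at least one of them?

Take T = {5, 7}. Each listed set contains at least one of these, so T is a hitting set of size 2.
The sets E, H are pairwise disjoint, so any hitting set needs a separate point for each — at least 2. Hence 2 is optimal.

2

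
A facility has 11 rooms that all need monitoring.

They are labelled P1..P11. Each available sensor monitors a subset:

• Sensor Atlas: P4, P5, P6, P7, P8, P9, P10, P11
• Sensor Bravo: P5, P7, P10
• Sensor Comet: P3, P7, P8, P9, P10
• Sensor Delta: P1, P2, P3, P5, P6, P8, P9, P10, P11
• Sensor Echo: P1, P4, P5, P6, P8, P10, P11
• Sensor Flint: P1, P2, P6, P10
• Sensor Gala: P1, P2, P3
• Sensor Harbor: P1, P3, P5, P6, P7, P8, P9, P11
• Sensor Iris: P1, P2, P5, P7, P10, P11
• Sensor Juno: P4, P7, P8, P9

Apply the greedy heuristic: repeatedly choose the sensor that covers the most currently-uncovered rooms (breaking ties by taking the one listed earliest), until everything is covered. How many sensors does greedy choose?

2

Greedy: pick Delta (covers 9 new) → pick Atlas (covers 2 new). Total picks: 2.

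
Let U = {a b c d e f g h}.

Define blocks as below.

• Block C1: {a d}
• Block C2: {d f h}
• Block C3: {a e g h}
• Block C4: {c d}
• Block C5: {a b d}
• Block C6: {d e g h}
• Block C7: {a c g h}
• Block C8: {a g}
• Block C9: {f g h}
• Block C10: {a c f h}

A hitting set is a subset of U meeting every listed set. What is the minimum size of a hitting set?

Take T = {a, d, h}. Each listed block contains at least one of these, so T is a hitting set of size 3.
No choice of 2 items meets every block, so 3 is the minimum.

3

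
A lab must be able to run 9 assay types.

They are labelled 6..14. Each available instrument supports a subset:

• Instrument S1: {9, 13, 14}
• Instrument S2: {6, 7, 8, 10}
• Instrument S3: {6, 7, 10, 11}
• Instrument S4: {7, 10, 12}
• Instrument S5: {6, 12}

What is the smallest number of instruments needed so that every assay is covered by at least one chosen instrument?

4

Take {S1, S2, S3, S4}. Their union is {6, 7, 8, 9, 10, 11, 12, 13, 14}, which is all 9 assays.
No 3 of the 5 instruments cover everything (all 10 combinations miss at least one assay), so 4 is optimal.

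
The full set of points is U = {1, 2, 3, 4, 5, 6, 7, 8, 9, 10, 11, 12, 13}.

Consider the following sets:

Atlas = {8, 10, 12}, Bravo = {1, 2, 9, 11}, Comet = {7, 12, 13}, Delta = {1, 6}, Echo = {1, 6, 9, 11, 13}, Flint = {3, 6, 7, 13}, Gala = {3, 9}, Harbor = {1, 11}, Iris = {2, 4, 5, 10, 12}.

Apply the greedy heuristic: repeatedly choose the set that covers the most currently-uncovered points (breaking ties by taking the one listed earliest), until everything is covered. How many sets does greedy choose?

Greedy: pick Echo (covers 5 new) → pick Iris (covers 5 new) → pick Flint (covers 2 new) → pick Atlas (covers 1 new). Total picks: 4.

4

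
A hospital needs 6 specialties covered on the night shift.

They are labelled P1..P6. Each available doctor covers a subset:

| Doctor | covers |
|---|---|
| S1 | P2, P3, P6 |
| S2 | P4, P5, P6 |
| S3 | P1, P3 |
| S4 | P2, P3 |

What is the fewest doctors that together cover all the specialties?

3

Take {S2, S3, S4}. Their union is {P1, P2, P3, P4, P5, P6}, which is all 6 specialties.
Only S3 contains P1, so S3 is forced; the remaining 4 specialties need at least 2 more doctors (each remaining doctor adds at most 3) — so at least 3 doctors are needed, and 3 is optimal.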